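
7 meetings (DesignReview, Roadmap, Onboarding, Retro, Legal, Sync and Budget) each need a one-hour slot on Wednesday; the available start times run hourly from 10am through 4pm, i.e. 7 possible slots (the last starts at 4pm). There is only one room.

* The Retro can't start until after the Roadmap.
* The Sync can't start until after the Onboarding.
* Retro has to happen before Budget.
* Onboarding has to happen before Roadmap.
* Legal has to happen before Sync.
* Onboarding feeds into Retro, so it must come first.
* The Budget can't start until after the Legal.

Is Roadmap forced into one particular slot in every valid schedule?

No

Roadmap can be 11am (e.g. Onboarding=10am, Legal=1pm, Roadmap=11am, Retro=12pm, Budget=3pm, DesignReview=4pm, Sync=2pm) or 12pm (e.g. DesignReview -> 4pm, Roadmap -> 12pm, Budget -> 3pm, Onboarding -> 10am, Sync -> 2pm, Legal -> 11am, Retro -> 1pm).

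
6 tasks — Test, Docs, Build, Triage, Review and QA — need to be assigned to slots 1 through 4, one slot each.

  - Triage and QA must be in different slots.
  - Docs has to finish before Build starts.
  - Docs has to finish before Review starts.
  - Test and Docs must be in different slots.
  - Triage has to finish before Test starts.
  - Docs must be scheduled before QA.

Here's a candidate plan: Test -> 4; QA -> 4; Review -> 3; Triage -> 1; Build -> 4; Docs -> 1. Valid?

Yes

Triage and QA must be in different slots — holds.
Triage has to finish before Test starts — holds.
Docs has to finish before Build starts — holds.
Test and Docs must be in different slots — holds.
Docs has to finish before Review starts — holds.
Docs must be scheduled before QA — holds.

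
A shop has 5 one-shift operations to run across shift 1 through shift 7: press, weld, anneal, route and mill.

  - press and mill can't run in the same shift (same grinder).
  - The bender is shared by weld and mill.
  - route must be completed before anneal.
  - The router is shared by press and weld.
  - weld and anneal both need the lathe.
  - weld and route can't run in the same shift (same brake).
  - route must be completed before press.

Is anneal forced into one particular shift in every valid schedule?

anneal can be shift 2 (e.g. weld=shift 3; mill=shift 1; route=shift 1; anneal=shift 2; press=shift 2) or shift 3 (e.g. mill -> shift 1; anneal -> shift 3; press -> shift 2; route -> shift 1; weld -> shift 4).

No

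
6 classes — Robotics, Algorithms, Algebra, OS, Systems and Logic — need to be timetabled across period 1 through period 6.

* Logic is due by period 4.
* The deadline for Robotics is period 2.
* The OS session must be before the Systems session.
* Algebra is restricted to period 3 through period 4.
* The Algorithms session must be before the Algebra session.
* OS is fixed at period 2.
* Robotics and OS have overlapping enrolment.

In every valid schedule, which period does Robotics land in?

period 1

Robotics's window is period 1–period 2.
OS is fixed at period 2, and Robotics can't share a period with OS.
So Robotics must be period 1.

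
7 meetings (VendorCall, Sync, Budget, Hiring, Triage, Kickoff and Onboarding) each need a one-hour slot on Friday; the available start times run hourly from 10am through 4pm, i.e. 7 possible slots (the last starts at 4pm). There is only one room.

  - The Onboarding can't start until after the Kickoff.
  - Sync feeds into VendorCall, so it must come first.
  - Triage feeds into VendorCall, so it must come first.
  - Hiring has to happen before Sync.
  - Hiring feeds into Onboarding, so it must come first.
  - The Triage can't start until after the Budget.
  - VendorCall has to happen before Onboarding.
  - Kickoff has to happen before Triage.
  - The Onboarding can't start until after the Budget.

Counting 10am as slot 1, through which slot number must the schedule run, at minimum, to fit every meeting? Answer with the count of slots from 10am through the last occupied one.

The precedence chain requires at least 4 distinct slots.
With at most 1 per slot and 7 meetings, at least 7 slots are needed.
7 works (last occupied slot: 4pm): for example Budget -> 10am, Onboarding -> 4pm, VendorCall -> 3pm, Triage -> 12pm, Kickoff -> 11am, Sync -> 2pm, Hiring -> 1pm.

7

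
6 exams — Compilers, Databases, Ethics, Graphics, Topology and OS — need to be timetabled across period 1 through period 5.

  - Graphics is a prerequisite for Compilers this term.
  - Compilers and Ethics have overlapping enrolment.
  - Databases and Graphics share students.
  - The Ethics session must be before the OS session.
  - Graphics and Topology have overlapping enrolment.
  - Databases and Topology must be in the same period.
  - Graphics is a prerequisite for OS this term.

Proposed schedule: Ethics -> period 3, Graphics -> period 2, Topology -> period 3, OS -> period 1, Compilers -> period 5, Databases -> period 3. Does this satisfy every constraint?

Graphics is a prerequisite for Compilers this term — holds.
The Ethics session must be before the OS session — violated.
Databases and Topology must be in the same period — holds.
Compilers and Ethics have overlapping enrolment — holds.
Graphics and Topology have overlapping enrolment — holds.
Graphics is a prerequisite for OS this term — violated.
Databases and Graphics share students — holds.

No — it violates: The Ethics session must be before the OS session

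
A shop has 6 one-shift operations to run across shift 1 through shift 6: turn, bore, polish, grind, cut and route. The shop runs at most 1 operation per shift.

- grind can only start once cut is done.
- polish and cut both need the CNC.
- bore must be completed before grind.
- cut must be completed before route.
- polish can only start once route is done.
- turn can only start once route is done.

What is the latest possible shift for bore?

Downstream work caps bore at shift 5.
bore at shift 5 is achievable: route -> shift 2; bore -> shift 5; grind -> shift 6; polish -> shift 4; turn -> shift 3; cut -> shift 1.

shift 5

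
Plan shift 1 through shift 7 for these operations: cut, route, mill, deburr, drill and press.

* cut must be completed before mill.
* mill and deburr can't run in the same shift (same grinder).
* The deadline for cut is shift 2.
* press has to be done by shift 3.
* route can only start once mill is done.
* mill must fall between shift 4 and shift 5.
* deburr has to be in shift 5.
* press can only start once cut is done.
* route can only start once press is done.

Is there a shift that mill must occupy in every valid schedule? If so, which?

shift 4

mill's window is shift 4–shift 5.
deburr is fixed at shift 5, and mill can't share a shift with deburr.
So mill must be shift 4.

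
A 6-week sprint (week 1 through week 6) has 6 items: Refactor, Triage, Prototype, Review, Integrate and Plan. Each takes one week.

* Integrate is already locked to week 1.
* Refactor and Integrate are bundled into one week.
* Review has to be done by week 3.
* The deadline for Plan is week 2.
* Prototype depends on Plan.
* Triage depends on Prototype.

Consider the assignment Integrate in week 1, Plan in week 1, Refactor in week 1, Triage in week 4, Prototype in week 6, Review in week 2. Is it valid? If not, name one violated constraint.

Prototype depends on Plan — holds.
Review has to be done by week 3 — holds.
Triage depends on Prototype — violated.
Integrate is already locked to week 1 — holds.
Refactor and Integrate are bundled into one week — holds.
The deadline for Plan is week 2 — holds.

No — it violates: Triage depends on Prototype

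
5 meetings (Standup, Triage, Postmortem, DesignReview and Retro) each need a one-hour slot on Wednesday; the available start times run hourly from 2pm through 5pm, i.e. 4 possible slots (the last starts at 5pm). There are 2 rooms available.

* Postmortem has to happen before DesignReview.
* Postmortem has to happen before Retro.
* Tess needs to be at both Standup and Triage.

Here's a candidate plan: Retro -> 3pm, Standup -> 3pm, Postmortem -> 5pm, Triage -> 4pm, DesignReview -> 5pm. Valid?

Postmortem has to happen before DesignReview — violated.
Tess needs to be at both Standup and Triage — holds.
There are 2 rooms available — holds.
Postmortem has to happen before Retro — violated.

Invalid. Postmortem has to happen before Retro.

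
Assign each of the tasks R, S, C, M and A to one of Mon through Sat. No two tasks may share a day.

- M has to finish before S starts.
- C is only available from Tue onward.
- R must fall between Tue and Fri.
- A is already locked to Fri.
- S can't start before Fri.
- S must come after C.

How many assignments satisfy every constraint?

Splitting on R: it can be Tue (4), Wed (4), Thu (4). Listing each branch's schedules as (S, C, M, A):
R=Tue: (Sat,Wed,Mon,Fri) (Sat,Wed,Thu,Fri) (Sat,Thu,Mon,Fri) (Sat,Thu,Wed,Fri) — 4.
R=Wed: (Sat,Tue,Mon,Fri) (Sat,Tue,Thu,Fri) (Sat,Thu,Mon,Fri) (Sat,Thu,Tue,Fri) — 4.
R=Thu: (Sat,Tue,Mon,Fri) (Sat,Tue,Wed,Fri) (Sat,Wed,Mon,Fri) (Sat,Wed,Tue,Fri) — 4.
Summing: 4 + 4 + 4 = 12.

12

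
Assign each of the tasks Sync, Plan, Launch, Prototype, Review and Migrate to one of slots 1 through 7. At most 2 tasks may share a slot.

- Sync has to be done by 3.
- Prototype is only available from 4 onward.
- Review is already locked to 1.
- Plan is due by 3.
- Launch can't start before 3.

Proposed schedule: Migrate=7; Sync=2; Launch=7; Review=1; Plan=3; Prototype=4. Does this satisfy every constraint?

Yes

Plan is due by 3 — holds.
Prototype is only available from 4 onward — holds.
Launch can't start before 3 — holds.
At most 2 tasks may share a slot — holds.
Sync has to be done by 3 — holds.
Review is already locked to 1 — holds.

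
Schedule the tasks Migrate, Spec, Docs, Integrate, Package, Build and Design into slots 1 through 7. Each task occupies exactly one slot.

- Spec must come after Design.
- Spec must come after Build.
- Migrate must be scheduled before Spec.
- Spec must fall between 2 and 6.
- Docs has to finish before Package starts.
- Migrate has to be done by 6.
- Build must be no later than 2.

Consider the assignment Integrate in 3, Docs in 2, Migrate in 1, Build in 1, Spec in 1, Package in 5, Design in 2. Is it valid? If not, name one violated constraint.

Spec must fall between 2 and 6 — violated.
Docs has to finish before Package starts — holds.
Migrate has to be done by 6 — holds.
Build must be no later than 2 — holds.
Spec must come after Build — violated.
Migrate must be scheduled before Spec — violated.
Spec must come after Design — violated.

No — it violates: Spec must fall between 2 and 6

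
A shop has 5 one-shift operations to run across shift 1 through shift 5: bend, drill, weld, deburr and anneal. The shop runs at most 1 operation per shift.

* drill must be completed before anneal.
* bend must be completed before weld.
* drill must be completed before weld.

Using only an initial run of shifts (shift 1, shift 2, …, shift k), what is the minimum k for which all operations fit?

The precedence chain requires at least 2 distinct shifts.
With at most 1 per shift and 5 operations, at least 5 shifts are needed.
5 works (last occupied shift: shift 5): for example drill=shift 1; weld=shift 3; deburr=shift 5; anneal=shift 4; bend=shift 2.

5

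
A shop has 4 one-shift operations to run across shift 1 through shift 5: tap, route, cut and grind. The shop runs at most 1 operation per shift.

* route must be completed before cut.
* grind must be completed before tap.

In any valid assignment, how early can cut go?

Precedence pushes cut to at least shift 2.
cut at shift 2 is achievable: tap=shift 4; cut=shift 2; route=shift 1; grind=shift 3.

shift 2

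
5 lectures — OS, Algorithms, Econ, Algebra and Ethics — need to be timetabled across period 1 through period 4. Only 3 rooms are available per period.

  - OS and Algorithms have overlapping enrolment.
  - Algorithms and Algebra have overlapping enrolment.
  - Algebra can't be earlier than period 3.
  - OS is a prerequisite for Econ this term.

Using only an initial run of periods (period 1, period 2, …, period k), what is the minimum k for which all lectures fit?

3

The precedence chain requires at least 2 distinct periods.
With at most 3 per period and 5 lectures, at least 2 periods are needed.
Algebra can't be placed before period 3, so the schedule must run through at least period 3.
3 works (last occupied period: period 3): for example Algebra=period 3; Ethics=period 1; Econ=period 2; OS=period 1; Algorithms=period 2.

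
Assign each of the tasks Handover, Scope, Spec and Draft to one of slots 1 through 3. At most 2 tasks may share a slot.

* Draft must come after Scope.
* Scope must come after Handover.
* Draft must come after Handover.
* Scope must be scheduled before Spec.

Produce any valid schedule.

Draft -> 3, Spec -> 3, Scope -> 2, Handover -> 1

Checking: Scope(2) before Draft(3); Handover(1) before Draft(3); Handover(1) before Scope(2); Scope(2) before Spec(3); max 2 per slot (cap 2).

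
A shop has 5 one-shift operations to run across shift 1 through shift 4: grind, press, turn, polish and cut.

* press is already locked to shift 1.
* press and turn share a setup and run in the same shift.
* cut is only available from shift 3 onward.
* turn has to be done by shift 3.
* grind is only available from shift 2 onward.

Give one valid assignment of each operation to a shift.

cut=shift 3, grind=shift 2, polish=shift 1, turn=shift 1, press=shift 1

Checking: press = turn = shift 1; cut=shift 3 in [shift 3,shift 4]; press=shift 1 in [shift 1,shift 1]; turn=shift 1 in [shift 1,shift 3]; grind=shift 2 in [shift 2,shift 4].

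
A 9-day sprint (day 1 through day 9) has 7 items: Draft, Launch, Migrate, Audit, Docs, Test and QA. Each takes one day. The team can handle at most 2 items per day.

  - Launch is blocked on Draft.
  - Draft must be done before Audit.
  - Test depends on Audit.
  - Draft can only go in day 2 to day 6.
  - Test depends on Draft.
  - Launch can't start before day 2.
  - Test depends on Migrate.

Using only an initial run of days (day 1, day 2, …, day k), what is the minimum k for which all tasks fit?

The precedence chain requires at least 3 distinct days.
With at most 2 per day and 7 tasks, at least 4 days are needed.
Propagating the time windows through the other constraints, Test can't land before day 4, so the schedule must run through at least day 4.
4 works (last occupied day: day 4): for example Test in day 4, QA in day 2, Launch in day 3, Draft in day 2, Migrate in day 1, Docs in day 1, Audit in day 3.

4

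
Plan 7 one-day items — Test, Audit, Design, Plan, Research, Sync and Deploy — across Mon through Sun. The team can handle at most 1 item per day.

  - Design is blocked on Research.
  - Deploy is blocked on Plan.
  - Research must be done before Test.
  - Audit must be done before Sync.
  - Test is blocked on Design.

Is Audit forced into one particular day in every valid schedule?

No

Audit can be Mon (e.g. Plan -> Fri; Design -> Wed; Research -> Tue; Sync -> Sat; Audit -> Mon; Deploy -> Sun; Test -> Thu) or Tue (e.g. Sync=Sat; Audit=Tue; Deploy=Sun; Test=Thu; Plan=Fri; Research=Mon; Design=Wed).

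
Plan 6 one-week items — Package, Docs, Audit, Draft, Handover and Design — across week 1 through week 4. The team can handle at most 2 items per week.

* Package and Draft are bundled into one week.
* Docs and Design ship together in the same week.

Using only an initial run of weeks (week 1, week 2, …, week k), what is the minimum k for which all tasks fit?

With at most 2 per week and 6 tasks, at least 3 weeks are needed.
3 works (last occupied week: week 3): for example Package -> week 1, Docs -> week 2, Draft -> week 1, Handover -> week 3, Design -> week 2, Audit -> week 3.

3 weeks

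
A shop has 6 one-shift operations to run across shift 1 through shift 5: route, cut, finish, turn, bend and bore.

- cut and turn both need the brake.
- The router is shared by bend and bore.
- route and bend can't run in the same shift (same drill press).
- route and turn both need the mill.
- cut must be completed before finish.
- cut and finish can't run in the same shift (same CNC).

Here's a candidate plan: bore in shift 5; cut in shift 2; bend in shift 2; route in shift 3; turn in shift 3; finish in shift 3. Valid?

cut and turn both need the brake — holds.
cut must be completed before finish — holds.
The router is shared by bend and bore — holds.
route and bend can't run in the same shift (same drill press) — holds.
route and turn both need the mill — violated.
cut and finish can't run in the same shift (same CNC) — holds.

No — it violates: route and turn both need the mill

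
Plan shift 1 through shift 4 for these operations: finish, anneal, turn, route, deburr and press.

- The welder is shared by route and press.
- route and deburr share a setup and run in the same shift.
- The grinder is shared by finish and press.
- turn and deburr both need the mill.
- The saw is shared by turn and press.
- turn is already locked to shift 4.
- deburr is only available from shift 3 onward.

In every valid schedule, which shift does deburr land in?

deburr's window is shift 3–shift 4.
turn is fixed at shift 4, and deburr can't share a shift with turn.
So deburr must be shift 3.

shift 3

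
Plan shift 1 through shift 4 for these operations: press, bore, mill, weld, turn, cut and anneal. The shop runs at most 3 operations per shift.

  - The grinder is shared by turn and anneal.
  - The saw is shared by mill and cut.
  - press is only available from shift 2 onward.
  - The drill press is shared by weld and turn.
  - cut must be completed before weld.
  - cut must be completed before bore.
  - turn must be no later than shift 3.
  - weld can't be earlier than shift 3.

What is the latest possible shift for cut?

shift 3

Downstream work caps cut at shift 3.
cut at shift 3 is achievable: bore -> shift 4, cut -> shift 3, press -> shift 2, weld -> shift 4, mill -> shift 1, anneal -> shift 2, turn -> shift 1.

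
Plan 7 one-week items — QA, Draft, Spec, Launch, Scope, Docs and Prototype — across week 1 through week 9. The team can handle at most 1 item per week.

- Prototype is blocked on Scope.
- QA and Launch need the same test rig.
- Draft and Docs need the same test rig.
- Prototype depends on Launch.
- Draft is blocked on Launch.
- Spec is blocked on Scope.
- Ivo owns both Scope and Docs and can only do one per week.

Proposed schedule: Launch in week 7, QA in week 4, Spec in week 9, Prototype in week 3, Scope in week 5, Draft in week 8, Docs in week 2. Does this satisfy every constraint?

Prototype is blocked on Scope — violated.
Ivo owns both Scope and Docs and can only do one per week — holds.
The team can handle at most 1 item per week — holds.
Prototype depends on Launch — violated.
Spec is blocked on Scope — holds.
Draft is blocked on Launch — holds.
Draft and Docs need the same test rig — holds.
QA and Launch need the same test rig — holds.

Invalid. Prototype depends on Launch.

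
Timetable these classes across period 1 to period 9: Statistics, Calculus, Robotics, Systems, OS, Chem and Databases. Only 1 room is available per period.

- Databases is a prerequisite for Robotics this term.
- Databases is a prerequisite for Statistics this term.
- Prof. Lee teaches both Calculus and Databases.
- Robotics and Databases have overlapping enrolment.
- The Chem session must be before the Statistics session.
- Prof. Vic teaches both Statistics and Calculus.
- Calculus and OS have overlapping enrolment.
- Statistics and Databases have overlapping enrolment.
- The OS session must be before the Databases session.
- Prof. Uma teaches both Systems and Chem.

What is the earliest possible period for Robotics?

Precedence pushes Robotics to at least period 3.
Robotics at period 3 is achievable: Calculus in period 6, Chem in period 4, Robotics in period 3, Systems in period 7, Databases in period 2, Statistics in period 5, OS in period 1.

period 3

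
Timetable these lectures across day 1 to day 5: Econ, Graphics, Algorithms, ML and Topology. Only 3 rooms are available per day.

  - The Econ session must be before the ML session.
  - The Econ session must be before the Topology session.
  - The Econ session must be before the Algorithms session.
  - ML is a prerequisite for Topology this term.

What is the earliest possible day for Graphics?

day 1

Graphics at day 1 is achievable: Graphics -> day 1; Algorithms -> day 2; Topology -> day 3; Econ -> day 1; ML -> day 2.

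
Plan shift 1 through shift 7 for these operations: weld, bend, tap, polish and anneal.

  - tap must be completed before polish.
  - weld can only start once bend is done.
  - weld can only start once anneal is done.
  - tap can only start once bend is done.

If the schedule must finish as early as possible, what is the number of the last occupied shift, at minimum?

The precedence chain requires at least 3 distinct shifts.
3 works (last occupied shift: shift 3): for example bend in shift 1; anneal in shift 1; polish in shift 3; weld in shift 2; tap in shift 2.

3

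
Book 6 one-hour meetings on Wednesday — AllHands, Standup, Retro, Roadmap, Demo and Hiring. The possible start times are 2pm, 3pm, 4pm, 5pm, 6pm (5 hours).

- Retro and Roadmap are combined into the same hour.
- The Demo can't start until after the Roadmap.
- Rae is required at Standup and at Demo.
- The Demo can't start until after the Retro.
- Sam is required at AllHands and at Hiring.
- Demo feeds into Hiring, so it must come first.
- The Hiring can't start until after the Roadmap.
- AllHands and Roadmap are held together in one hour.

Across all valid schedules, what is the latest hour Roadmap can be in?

Downstream work caps Roadmap at 4pm.
Roadmap at 4pm is achievable: Demo -> 5pm; Retro -> 4pm; AllHands -> 4pm; Roadmap -> 4pm; Hiring -> 6pm; Standup -> 2pm.

4pm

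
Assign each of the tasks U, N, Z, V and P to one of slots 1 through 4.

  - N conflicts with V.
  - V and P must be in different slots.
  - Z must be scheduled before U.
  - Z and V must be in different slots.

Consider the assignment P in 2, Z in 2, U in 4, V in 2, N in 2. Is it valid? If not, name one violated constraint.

V and P must be in different slots — violated.
N conflicts with V — violated.
Z must be scheduled before U — holds.
Z and V must be in different slots — violated.

Invalid. Z and V must be in different slots.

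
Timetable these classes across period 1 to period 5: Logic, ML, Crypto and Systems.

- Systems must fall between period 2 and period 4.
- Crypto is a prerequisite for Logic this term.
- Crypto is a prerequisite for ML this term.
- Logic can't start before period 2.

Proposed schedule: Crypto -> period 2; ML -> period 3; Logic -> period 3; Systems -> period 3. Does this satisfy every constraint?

Valid

Crypto is a prerequisite for ML this term — holds.
Logic can't start before period 2 — holds.
Systems must fall between period 2 and period 4 — holds.
Crypto is a prerequisite for Logic this term — holds.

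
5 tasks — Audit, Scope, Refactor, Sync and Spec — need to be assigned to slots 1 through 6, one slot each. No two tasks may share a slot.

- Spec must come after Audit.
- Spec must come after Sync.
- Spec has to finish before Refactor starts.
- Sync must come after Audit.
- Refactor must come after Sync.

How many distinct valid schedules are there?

Splitting on Audit: it can be 1 (20), 2 (8), 3 (2). Listing each branch's schedules as (Scope, Refactor, Sync, Spec):
Audit=1: (2,5,3,4) (2,6,3,4) (2,6,3,5) (2,6,4,5) (3,5,2,4) (3,6,2,4) (3,6,2,5) (3,6,4,5) (4,5,2,3) (4,6,2,3) (4,6,2,5) (4,6,3,5) (5,4,2,3) (5,6,2,3) (5,6,2,4) (5,6,3,4) (6,4,2,3) (6,5,2,3) (6,5,2,4) (6,5,3,4) — 20.
Audit=2: (1,5,3,4) (1,6,3,4) (1,6,3,5) (1,6,4,5) (3,6,4,5) (4,6,3,5) (5,6,3,4) (6,5,3,4) — 8.
Audit=3: (1,6,4,5) (2,6,4,5) — 2.
Summing: 20 + 8 + 2 = 30.

30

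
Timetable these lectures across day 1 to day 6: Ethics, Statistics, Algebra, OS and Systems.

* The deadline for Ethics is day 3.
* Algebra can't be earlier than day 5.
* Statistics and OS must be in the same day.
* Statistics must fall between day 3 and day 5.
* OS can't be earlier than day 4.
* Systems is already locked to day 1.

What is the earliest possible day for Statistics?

day 4

Statistics is available from day 3; Statistics must be in the same day as OS, which can't be before day 4, so Statistics is at least day 4; Statistics's own window allows nothing later than day 5.
Statistics at day 4 is achievable: Algebra in day 5, OS in day 4, Ethics in day 1, Statistics in day 4, Systems in day 1.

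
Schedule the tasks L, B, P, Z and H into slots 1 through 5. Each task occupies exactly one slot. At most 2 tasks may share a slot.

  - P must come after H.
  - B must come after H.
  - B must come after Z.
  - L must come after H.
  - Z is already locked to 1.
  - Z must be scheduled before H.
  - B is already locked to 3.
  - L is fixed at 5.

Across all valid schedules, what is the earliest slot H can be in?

2

Precedence pushes H to at least 2; downstream work caps H at 2.
H at 2 is achievable: L in 5, H in 2, B in 3, Z in 1, P in 3.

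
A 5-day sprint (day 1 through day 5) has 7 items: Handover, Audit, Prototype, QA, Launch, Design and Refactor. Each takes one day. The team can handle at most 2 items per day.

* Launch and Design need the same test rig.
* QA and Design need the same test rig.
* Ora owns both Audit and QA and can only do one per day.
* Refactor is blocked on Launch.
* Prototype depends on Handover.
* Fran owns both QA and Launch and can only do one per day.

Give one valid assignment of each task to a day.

Refactor -> day 2, QA -> day 4, Prototype -> day 2, Launch -> day 1, Handover -> day 1, Design -> day 3, Audit -> day 3

Checking: Launch(day 1) before Refactor(day 2); Handover(day 1) before Prototype(day 2); Audit(day 3) != QA(day 4); Launch(day 1) != Design(day 3); QA(day 4) != Launch(day 1); QA(day 4) != Design(day 3); max 2 per day (cap 2).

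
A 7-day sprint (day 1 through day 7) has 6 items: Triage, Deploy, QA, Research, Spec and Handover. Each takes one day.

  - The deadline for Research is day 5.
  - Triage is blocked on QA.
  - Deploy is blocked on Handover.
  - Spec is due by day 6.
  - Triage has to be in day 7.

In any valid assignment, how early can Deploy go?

Precedence pushes Deploy to at least day 2.
Deploy at day 2 is achievable: Spec in day 1; Research in day 1; QA in day 1; Deploy in day 2; Handover in day 1; Triage in day 7.

day 2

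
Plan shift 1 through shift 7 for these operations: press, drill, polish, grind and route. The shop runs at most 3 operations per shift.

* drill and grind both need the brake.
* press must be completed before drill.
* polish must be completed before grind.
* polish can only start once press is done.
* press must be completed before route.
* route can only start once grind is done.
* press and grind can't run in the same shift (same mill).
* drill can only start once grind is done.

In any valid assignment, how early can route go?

Precedence pushes route to at least shift 4.
route at shift 4 is achievable: press=shift 1, route=shift 4, drill=shift 4, grind=shift 3, polish=shift 2.

shift 4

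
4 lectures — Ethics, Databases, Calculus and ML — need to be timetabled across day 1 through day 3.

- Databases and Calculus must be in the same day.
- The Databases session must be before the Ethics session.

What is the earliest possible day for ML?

ML at day 1 is achievable: ML -> day 1, Calculus -> day 1, Databases -> day 1, Ethics -> day 2.

day 1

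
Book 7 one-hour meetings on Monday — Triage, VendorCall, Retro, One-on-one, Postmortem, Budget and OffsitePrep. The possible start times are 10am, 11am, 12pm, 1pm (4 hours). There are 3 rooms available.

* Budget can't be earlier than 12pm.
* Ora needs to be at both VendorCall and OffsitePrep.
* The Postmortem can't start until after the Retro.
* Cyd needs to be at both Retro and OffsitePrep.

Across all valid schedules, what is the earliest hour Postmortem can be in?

11am

Precedence pushes Postmortem to at least 11am.
Postmortem at 11am is achievable: VendorCall in 10am, OffsitePrep in 11am, One-on-one in 11am, Postmortem in 11am, Budget in 12pm, Retro in 10am, Triage in 10am.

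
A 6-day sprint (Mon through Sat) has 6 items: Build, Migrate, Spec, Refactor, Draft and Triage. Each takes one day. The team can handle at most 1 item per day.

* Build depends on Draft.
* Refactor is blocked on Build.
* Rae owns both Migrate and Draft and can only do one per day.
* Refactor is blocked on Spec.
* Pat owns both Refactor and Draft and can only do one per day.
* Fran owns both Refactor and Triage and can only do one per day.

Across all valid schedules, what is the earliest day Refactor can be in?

Thu

Precedence pushes Refactor to at least Wed.
Refactor at Thu is achievable: Draft in Mon, Migrate in Fri, Spec in Wed, Build in Tue, Triage in Sat, Refactor in Thu.
Nothing earlier works — the conflict and capacity constraints rule out every day before Thu.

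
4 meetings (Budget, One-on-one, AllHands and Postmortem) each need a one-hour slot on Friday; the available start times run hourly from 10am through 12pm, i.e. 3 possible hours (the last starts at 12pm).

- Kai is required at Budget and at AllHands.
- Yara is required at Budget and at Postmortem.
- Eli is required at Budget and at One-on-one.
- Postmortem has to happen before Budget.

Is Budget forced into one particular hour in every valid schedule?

Budget can be 11am (e.g. Budget in 11am; Postmortem in 10am; AllHands in 10am; One-on-one in 10am) or 12pm (e.g. Budget in 12pm; AllHands in 10am; One-on-one in 10am; Postmortem in 10am).

No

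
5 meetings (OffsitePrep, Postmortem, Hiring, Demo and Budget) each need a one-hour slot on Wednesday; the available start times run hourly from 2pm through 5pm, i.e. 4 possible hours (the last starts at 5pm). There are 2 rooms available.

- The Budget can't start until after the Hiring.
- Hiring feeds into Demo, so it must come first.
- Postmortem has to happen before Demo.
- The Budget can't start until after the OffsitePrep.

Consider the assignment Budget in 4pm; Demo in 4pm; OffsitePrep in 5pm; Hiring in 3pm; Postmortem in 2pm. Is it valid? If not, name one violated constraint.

The Budget can't start until after the Hiring — holds.
Hiring feeds into Demo, so it must come first — holds.
There are 2 rooms available — holds.
The Budget can't start until after the OffsitePrep — violated.
Postmortem has to happen before Demo — holds.

No — it violates: The Budget can't start until after the OffsitePrep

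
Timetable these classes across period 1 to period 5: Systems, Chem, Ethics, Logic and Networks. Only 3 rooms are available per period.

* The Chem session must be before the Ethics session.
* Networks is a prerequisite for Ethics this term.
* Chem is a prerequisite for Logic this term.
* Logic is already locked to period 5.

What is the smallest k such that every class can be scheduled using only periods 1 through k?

The precedence chain requires at least 2 distinct periods.
With at most 3 per period and 5 classes, at least 2 periods are needed.
Logic can't be placed before period 5, so the schedule must run through at least period 5.
5 works (last occupied period: period 5): for example Systems in period 1, Chem in period 1, Networks in period 1, Logic in period 5, Ethics in period 2.

5 periods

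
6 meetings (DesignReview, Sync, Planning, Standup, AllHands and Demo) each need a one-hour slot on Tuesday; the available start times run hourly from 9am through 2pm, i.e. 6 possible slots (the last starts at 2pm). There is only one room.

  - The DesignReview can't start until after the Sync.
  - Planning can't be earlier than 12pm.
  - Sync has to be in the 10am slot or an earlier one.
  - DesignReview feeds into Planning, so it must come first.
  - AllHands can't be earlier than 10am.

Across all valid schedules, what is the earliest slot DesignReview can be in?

Precedence pushes DesignReview to at least 10am; downstream work caps DesignReview at 1pm.
DesignReview at 10am is achievable: DesignReview in 10am; Sync in 9am; Demo in 2pm; Planning in 12pm; AllHands in 11am; Standup in 1pm.

10am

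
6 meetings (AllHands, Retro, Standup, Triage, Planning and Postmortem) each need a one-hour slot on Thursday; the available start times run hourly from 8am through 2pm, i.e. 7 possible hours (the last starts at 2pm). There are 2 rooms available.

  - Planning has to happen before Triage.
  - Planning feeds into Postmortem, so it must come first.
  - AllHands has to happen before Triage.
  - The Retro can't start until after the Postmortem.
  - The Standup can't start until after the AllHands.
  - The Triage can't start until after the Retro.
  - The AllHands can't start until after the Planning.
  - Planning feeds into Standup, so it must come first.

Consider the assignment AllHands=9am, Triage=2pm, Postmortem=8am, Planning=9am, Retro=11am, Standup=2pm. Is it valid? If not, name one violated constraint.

Planning has to happen before Triage — holds.
There are 2 rooms available — holds.
Planning feeds into Postmortem, so it must come first — violated.
AllHands has to happen before Triage — holds.
The Retro can't start until after the Postmortem — holds.
Planning feeds into Standup, so it must come first — holds.
The Standup can't start until after the AllHands — holds.
The AllHands can't start until after the Planning — violated.
The Triage can't start until after the Retro — holds.

No. Planning feeds into Postmortem, so it must come first is not satisfied.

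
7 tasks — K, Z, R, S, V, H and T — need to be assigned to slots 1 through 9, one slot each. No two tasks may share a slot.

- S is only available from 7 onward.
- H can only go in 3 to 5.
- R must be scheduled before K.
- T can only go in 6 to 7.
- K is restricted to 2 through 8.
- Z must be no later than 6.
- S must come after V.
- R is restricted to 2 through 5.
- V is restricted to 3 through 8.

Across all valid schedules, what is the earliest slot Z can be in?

Z's own window allows nothing later than 6.
Z at 1 is achievable: R -> 2; T -> 6; S -> 7; K -> 5; Z -> 1; H -> 3; V -> 4.

1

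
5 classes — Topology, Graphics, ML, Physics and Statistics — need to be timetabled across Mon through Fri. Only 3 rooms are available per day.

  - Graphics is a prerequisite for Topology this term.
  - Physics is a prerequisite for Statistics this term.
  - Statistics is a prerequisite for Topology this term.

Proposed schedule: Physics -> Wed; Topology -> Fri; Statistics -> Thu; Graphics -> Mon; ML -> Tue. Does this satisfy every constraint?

Yes

Graphics is a prerequisite for Topology this term — holds.
Only 3 rooms are available per day — holds.
Statistics is a prerequisite for Topology this term — holds.
Physics is a prerequisite for Statistics this term — holds.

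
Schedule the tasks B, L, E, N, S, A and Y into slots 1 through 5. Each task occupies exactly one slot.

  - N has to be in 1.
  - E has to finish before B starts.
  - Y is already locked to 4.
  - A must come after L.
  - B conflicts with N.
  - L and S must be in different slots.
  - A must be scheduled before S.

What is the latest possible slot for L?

Downstream work caps L at 3.
L at 3 is achievable: S=5, L=3, E=1, Y=4, N=1, A=4, B=2.

3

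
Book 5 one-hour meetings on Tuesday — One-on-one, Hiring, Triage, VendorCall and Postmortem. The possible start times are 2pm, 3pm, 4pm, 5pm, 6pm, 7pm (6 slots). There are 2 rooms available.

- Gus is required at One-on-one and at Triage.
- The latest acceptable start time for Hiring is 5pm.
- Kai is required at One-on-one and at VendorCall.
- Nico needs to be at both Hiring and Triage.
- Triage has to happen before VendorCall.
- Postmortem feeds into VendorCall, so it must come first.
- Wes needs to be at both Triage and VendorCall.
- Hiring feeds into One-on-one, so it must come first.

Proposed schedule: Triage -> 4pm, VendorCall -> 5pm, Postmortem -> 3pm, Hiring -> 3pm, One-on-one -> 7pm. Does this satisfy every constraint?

Wes needs to be at both Triage and VendorCall — holds.
Hiring feeds into One-on-one, so it must come first — holds.
The latest acceptable start time for Hiring is 5pm — holds.
Nico needs to be at both Hiring and Triage — holds.
There are 2 rooms available — holds.
Postmortem feeds into VendorCall, so it must come first — holds.
Triage has to happen before VendorCall — holds.
Gus is required at One-on-one and at Triage — holds.
Kai is required at One-on-one and at VendorCall — holds.

Yes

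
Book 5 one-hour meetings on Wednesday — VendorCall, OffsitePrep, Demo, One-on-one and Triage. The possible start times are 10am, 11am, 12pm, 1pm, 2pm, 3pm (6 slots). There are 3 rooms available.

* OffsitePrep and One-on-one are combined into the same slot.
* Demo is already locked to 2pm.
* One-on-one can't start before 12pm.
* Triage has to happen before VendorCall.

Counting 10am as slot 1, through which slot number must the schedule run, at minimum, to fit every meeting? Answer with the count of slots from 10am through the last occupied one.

5 slots

The precedence chain requires at least 2 distinct slots.
With at most 3 per slot and 5 meetings, at least 2 slots are needed.
Demo can't be placed before 2pm — that is slot 5 counting from 10am — so the schedule must run through at least 5 slots.
5 works (last occupied slot: 2pm): for example Triage=10am; VendorCall=11am; One-on-one=12pm; Demo=2pm; OffsitePrep=12pm.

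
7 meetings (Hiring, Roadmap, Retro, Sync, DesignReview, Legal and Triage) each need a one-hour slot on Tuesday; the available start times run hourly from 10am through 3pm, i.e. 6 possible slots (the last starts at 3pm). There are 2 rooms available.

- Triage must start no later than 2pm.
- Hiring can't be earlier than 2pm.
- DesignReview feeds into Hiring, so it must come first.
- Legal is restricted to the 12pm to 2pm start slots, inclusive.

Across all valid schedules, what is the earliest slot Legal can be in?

12pm

Legal is available from 12pm; Legal's own window allows nothing later than 2pm.
Legal at 12pm is achievable: Hiring in 2pm; DesignReview in 10am; Roadmap in 11am; Sync in 12pm; Legal in 12pm; Triage in 10am; Retro in 11am.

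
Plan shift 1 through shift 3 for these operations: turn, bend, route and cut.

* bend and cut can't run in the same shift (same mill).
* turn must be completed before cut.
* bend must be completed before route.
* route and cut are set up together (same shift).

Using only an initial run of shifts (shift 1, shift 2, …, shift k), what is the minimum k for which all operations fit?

The precedence chain requires at least 2 distinct shifts.
2 works (last occupied shift: shift 2): for example route -> shift 2, bend -> shift 1, turn -> shift 1, cut -> shift 2.

2 shifts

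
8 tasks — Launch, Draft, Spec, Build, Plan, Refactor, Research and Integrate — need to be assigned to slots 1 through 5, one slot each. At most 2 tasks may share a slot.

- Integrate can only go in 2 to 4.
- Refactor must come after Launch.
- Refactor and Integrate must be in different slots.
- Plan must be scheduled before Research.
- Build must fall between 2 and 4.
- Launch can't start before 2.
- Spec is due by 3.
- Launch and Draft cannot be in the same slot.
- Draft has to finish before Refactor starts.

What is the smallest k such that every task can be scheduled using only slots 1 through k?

4

The precedence chain requires at least 2 distinct slots.
With at most 2 per slot and 8 tasks, at least 4 slots are needed.
Propagating the time windows through the other constraints, Refactor can't land before 3, so the schedule must run through at least slot 3.
4 works (last occupied slot: 4): for example Build=2; Plan=3; Draft=1; Refactor=4; Launch=2; Integrate=3; Spec=1; Research=4.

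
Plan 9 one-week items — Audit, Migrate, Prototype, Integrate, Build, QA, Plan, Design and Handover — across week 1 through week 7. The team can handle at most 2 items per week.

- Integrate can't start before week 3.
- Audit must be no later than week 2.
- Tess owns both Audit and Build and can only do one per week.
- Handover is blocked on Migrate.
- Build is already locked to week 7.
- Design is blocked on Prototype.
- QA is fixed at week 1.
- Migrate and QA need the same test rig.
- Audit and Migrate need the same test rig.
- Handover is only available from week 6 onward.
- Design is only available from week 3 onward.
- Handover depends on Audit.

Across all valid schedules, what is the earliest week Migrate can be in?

week 2

Downstream work caps Migrate at week 6.
Migrate at week 2 is achievable: Integrate in week 3; Handover in week 6; QA in week 1; Plan in week 4; Migrate in week 2; Build in week 7; Audit in week 1; Design in week 3; Prototype in week 2.
Nothing earlier works — the conflict and capacity constraints rule out every week before week 2.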